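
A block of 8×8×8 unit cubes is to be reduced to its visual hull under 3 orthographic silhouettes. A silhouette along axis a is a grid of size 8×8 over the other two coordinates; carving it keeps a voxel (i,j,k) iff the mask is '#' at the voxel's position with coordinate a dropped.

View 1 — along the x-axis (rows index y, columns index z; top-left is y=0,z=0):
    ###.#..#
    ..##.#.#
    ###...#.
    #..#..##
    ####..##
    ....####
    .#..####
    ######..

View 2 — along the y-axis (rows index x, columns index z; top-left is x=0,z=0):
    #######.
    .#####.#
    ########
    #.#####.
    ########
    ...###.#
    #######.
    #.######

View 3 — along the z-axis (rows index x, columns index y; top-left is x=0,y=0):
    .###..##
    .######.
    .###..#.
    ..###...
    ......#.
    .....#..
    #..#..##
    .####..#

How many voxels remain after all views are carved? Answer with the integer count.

full grid |V| = 512
V1 x: intersect with YZ mask (38 set) -- 304 left
V2 y: intersect with XZ mask (53 set) -- 246 left
V3 z: intersect with XY mask (29 set) -- 112 left

remaining voxels: 112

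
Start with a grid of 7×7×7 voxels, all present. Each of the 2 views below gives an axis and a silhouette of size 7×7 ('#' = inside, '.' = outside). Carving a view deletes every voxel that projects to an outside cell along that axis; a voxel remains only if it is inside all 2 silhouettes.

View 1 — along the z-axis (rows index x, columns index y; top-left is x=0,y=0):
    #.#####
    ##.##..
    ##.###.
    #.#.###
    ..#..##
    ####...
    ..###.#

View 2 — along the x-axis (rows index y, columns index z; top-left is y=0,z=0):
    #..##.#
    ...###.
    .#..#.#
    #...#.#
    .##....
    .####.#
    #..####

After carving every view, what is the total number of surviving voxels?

remaining voxels: 109

before carving: 343 voxels (7×7×7)
step 1: project along z, AND mask (31/49) → |grid| = 217
step 2: project along x, AND mask (25/49) → |grid| = 109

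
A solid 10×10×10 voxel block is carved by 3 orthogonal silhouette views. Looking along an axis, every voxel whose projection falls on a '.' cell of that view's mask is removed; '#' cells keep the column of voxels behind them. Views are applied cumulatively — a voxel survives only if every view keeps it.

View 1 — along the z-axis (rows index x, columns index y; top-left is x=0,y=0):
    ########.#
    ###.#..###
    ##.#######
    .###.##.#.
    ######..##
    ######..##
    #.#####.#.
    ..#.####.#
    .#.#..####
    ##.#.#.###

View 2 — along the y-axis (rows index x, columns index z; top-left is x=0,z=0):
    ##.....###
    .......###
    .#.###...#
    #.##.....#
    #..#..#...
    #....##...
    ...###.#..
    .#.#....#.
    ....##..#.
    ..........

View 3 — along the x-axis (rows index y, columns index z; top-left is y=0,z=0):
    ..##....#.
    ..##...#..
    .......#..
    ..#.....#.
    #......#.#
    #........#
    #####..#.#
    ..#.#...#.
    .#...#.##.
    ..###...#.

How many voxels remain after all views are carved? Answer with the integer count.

initial block: 10^3 = 1000
step 1: project along z, AND mask (73/100) → |grid| = 730
step 2: project along y, AND mask (33/100) → |grid| = 247
step 3: project along x, AND mask (32/100) → |grid| = 75

75 voxels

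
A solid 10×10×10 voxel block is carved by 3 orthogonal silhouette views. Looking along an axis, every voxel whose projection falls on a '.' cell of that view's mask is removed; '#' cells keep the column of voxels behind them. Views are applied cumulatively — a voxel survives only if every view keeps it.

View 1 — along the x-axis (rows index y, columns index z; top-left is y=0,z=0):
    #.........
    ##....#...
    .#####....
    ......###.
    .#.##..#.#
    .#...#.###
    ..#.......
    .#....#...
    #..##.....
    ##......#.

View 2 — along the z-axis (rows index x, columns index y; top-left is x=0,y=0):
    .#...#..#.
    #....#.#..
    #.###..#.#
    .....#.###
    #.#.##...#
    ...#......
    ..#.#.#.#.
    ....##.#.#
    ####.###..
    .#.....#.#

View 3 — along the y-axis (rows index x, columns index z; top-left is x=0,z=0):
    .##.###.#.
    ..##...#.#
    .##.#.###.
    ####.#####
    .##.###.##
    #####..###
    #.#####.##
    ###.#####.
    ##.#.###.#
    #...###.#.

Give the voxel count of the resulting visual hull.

full grid |V| = 1000
carve view 1 (along x, YZ-mask fill 31/100): 310 voxels remain
carve view 2 (along z, XY-mask fill 40/100): 130 voxels remain
carve view 3 (along y, XZ-mask fill 68/100): 91 voxels remain

|visual hull| = 91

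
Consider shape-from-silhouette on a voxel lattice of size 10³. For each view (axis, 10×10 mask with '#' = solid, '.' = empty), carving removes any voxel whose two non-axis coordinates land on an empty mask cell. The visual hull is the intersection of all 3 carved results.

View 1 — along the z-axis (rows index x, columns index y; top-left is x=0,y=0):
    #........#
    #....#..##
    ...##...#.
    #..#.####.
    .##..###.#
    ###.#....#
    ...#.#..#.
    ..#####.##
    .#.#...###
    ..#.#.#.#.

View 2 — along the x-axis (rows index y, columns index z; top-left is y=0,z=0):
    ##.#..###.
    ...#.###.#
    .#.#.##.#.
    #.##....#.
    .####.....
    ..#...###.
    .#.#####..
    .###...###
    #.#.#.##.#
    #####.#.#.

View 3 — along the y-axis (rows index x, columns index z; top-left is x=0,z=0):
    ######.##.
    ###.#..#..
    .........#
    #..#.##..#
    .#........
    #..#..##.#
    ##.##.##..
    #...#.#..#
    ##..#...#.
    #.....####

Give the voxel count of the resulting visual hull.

remaining voxels: 96

initial block: 10^3 = 1000
carve view 1 (along z, XY-mask fill 45/100): 450 voxels remain
carve view 2 (along x, YZ-mask fill 53/100): 241 voxels remain
carve view 3 (along y, XZ-mask fill 44/100): 96 voxels remain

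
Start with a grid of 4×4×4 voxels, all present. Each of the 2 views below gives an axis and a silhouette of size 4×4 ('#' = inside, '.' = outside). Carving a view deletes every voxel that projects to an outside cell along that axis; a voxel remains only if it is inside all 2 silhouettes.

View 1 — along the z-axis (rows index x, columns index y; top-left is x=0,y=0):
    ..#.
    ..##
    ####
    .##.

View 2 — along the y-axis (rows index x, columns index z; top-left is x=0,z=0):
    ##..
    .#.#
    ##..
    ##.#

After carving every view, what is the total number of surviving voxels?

initial block: 4^3 = 64
carve view 1 (along z, XY-mask fill 9/16): 36 voxels remain
carve view 2 (along y, XZ-mask fill 9/16): 20 voxels remain

remaining voxels: 20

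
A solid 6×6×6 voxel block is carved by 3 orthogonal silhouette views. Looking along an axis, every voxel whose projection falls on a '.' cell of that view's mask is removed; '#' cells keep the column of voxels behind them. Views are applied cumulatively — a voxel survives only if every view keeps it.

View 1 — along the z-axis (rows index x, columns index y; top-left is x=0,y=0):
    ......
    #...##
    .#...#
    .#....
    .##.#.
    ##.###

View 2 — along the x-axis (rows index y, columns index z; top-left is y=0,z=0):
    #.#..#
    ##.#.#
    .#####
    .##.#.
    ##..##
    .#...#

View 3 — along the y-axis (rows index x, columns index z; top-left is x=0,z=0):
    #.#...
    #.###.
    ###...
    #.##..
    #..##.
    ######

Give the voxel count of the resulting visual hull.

before carving: 216 voxels (6×6×6)
V1 z: intersect with XY mask (14 set) -- 84 left
V2 x: intersect with YZ mask (21 set) -- 48 left
V3 y: intersect with XZ mask (21 set) -- 31 left

remaining voxels: 31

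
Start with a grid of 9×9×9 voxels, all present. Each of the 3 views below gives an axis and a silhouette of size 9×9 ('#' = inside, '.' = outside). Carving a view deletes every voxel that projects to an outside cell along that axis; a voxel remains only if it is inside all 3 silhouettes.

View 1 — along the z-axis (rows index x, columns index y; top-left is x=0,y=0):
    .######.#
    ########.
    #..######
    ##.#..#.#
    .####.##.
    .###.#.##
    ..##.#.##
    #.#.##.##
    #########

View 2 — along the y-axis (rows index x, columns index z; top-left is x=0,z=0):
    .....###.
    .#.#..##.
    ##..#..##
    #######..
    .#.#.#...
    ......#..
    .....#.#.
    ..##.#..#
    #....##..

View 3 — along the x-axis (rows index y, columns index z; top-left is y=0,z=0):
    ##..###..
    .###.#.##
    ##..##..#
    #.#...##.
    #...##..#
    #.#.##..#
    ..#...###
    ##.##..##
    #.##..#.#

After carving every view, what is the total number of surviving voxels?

|visual hull| = 104

initial block: 9^3 = 729
[1] z-view keeps 59 columns → grid now 531
[2] y-view keeps 32 columns → grid now 208
[3] x-view keeps 44 columns → grid now 104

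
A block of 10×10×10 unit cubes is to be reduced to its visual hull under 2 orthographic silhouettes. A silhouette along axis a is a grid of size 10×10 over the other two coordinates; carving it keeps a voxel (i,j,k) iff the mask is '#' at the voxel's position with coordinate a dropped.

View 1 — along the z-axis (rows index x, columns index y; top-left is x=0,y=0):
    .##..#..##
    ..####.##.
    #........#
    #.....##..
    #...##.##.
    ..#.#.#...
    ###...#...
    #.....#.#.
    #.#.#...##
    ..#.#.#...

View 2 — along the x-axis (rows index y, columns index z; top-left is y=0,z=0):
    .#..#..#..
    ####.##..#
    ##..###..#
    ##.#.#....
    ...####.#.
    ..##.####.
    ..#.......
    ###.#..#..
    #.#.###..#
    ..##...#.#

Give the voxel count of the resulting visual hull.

start: 10×10×10 = 1000 voxels
after view 1 [z-axis, 39 of 100 cells solid] → remaining = 390
after view 2 [x-axis, 47 of 100 cells solid] → remaining = 177

voxel count = 177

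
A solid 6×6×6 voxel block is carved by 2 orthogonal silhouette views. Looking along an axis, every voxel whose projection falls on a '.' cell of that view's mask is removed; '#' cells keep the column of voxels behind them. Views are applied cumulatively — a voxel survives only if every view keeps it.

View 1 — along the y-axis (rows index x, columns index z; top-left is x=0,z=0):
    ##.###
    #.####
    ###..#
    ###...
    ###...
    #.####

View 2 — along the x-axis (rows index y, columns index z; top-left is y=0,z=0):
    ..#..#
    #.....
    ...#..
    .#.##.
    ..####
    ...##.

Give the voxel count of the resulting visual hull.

|visual hull| = 49

initial block: 6^3 = 216
carve view 1 (along y, XZ-mask fill 25/36): 150 voxels remain
carve view 2 (along x, YZ-mask fill 13/36): 49 voxels remain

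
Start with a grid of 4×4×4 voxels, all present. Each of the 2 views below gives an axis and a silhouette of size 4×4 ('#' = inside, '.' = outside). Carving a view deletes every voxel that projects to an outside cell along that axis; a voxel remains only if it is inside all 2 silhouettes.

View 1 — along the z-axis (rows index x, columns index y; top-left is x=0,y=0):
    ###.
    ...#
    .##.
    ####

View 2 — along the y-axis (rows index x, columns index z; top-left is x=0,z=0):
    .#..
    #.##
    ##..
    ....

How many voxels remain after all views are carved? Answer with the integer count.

10 voxels

full grid |V| = 64
step 1: project along z, AND mask (10/16) → |grid| = 40
step 2: project along y, AND mask (6/16) → |grid| = 10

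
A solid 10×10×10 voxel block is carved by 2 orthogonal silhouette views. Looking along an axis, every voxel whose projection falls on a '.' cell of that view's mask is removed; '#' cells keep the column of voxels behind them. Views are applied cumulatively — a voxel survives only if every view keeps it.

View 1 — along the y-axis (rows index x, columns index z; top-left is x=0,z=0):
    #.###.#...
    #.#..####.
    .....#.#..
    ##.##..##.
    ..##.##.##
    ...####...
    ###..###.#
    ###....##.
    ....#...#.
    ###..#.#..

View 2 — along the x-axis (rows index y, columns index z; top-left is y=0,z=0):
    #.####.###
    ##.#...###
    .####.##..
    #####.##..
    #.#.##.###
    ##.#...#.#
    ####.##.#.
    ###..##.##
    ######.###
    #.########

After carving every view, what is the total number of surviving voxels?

initial block: 10^3 = 1000
step 1: project along y, AND mask (48/100) → |grid| = 480
step 2: project along x, AND mask (71/100) → |grid| = 344

voxel count = 344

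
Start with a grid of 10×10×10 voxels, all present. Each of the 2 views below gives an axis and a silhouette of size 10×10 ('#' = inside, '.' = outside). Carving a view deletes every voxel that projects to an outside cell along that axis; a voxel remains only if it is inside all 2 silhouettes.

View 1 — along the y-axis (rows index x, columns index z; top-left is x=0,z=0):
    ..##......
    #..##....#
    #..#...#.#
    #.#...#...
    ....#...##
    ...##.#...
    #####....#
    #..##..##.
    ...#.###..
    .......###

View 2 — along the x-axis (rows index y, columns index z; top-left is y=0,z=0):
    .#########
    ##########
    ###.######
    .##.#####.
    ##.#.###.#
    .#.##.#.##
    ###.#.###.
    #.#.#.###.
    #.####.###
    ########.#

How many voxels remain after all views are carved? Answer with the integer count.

start: 10×10×10 = 1000 voxels
carve view 1 (along y, XZ-mask fill 37/100): 370 voxels remain
carve view 2 (along x, YZ-mask fill 78/100): 283 voxels remain

283 voxels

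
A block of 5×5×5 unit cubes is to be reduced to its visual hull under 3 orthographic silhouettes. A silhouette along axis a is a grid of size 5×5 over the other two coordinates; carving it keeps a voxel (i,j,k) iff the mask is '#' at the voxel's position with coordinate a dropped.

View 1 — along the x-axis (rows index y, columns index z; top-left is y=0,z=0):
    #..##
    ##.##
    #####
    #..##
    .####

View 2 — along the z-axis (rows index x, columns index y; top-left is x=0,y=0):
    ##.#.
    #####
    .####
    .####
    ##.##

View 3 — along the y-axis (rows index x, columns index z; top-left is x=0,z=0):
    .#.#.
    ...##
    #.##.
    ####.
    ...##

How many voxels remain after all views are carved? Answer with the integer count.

remaining voxels: 43

full grid |V| = 125
[1] x-view keeps 19 columns → grid now 95
[2] z-view keeps 20 columns → grid now 75
[3] y-view keeps 13 columns → grid now 43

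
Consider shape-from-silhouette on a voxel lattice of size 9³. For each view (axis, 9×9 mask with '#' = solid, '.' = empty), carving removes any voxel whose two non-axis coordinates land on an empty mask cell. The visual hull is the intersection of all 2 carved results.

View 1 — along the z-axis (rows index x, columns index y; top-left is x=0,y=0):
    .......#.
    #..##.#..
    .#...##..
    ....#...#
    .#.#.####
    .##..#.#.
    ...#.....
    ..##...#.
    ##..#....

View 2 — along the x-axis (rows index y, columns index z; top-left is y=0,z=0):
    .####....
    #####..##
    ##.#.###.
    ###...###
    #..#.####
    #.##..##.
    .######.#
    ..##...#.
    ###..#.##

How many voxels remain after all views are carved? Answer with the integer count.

full grid |V| = 729
[1] z-view keeps 27 columns → grid now 243
[2] x-view keeps 50 columns → grid now 150

remaining voxels: 150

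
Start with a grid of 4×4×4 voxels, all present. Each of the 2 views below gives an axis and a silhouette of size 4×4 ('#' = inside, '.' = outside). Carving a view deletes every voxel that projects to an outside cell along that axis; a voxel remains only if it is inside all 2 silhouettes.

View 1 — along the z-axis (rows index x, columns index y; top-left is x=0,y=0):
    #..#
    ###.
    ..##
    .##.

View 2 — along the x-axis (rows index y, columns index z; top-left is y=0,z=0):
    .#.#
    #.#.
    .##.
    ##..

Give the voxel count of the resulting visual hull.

full grid |V| = 64
[1] z-view keeps 9 columns → grid now 36
[2] x-view keeps 8 columns → grid now 18

remaining voxels: 18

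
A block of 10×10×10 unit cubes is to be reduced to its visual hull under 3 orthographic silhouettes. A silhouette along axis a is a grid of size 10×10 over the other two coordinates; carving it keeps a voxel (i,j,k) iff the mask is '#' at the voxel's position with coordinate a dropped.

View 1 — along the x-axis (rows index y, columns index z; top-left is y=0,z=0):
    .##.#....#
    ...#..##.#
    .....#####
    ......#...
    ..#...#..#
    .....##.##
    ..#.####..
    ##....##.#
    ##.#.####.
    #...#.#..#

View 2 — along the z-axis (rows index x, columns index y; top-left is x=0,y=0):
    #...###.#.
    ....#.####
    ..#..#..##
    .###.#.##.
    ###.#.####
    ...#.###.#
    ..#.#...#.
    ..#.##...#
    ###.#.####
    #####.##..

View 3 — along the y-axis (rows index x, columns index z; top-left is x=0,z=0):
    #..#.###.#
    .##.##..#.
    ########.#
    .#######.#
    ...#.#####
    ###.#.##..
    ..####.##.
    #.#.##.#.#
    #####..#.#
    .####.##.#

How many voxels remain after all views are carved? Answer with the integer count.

165 voxels

initial block: 10^3 = 1000
step 1: project along x, AND mask (42/100) → |grid| = 420
step 2: project along z, AND mask (55/100) → |grid| = 244
step 3: project along y, AND mask (66/100) → |grid| = 165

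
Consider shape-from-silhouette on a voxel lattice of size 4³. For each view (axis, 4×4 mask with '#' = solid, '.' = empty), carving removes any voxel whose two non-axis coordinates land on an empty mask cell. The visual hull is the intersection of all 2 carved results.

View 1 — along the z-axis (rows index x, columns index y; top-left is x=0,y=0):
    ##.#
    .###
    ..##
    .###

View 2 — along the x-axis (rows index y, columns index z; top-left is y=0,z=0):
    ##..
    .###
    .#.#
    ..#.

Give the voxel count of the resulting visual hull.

initial block: 4^3 = 64
  1. axis=2 (XY plane), |mask|=11  ⇒  voxels=44
  2. axis=0 (YZ plane), |mask|=8  ⇒  voxels=21

voxel count = 21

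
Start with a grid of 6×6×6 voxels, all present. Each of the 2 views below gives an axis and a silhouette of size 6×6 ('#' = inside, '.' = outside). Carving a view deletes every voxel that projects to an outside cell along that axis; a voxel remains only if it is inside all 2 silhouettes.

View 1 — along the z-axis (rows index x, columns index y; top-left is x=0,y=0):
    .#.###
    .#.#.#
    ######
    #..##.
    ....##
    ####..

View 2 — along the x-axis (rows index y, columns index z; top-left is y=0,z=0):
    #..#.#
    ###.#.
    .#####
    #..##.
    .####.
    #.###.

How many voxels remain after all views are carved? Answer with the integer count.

|visual hull| = 82

start: 6×6×6 = 216 voxels
after view 1 [z-axis, 22 of 36 cells solid] → remaining = 132
after view 2 [x-axis, 23 of 36 cells solid] → remaining = 82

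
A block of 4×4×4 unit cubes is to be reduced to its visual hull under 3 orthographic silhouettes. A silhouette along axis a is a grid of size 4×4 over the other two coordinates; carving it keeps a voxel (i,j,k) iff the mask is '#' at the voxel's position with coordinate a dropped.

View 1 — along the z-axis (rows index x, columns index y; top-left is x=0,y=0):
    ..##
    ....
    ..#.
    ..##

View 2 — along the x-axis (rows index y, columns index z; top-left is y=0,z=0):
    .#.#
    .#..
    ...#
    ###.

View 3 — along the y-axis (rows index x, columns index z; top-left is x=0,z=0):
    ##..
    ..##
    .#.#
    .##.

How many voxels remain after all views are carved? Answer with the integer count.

|visual hull| = 5

full grid |V| = 64
carve view 1 (along z, XY-mask fill 5/16): 20 voxels remain
carve view 2 (along x, YZ-mask fill 7/16): 9 voxels remain
carve view 3 (along y, XZ-mask fill 8/16): 5 voxels remain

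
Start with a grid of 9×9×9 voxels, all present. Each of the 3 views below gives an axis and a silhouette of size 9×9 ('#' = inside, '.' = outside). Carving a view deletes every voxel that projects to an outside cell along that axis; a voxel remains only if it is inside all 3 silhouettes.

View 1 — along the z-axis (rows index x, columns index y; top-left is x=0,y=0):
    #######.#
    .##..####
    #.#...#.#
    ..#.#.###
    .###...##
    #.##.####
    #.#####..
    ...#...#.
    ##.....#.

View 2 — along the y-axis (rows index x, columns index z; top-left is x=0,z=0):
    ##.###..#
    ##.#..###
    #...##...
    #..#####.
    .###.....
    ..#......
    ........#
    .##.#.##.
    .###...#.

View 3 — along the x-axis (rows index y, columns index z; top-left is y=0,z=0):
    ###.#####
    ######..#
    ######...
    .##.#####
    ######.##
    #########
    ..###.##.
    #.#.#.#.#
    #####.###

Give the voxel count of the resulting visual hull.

|visual hull| = 132

start: 9×9×9 = 729 voxels
  1. axis=2 (XY plane), |mask|=46  ⇒  voxels=414
  2. axis=1 (XZ plane), |mask|=35  ⇒  voxels=176
  3. axis=0 (YZ plane), |mask|=63  ⇒  voxels=132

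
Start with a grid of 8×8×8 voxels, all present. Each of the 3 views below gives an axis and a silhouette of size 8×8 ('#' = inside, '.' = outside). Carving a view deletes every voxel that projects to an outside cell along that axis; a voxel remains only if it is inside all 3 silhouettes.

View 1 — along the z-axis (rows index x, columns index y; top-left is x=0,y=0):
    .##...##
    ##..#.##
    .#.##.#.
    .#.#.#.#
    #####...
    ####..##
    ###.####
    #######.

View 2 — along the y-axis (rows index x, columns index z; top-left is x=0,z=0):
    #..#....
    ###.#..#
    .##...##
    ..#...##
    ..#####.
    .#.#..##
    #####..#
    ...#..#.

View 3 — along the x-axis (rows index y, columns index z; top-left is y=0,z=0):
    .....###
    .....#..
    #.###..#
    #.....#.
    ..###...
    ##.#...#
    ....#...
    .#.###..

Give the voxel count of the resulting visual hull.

full grid |V| = 512
  1. axis=2 (XY plane), |mask|=42  ⇒  voxels=336
  2. axis=1 (XZ plane), |mask|=31  ⇒  voxels=166
  3. axis=0 (YZ plane), |mask|=23  ⇒  voxels=52

remaining voxels: 52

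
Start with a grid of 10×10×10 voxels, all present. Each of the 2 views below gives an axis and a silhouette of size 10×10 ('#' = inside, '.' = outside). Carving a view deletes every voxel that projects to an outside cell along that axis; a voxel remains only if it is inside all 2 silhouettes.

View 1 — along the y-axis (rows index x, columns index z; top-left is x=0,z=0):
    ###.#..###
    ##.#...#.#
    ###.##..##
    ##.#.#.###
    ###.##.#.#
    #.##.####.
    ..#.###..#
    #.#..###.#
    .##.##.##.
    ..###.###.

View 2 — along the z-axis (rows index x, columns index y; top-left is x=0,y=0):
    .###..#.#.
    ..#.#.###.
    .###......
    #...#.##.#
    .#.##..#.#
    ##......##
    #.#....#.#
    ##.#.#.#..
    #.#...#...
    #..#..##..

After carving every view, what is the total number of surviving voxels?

full grid |V| = 1000
[1] y-view keeps 63 columns → grid now 630
[2] z-view keeps 43 columns → grid now 271

271 voxels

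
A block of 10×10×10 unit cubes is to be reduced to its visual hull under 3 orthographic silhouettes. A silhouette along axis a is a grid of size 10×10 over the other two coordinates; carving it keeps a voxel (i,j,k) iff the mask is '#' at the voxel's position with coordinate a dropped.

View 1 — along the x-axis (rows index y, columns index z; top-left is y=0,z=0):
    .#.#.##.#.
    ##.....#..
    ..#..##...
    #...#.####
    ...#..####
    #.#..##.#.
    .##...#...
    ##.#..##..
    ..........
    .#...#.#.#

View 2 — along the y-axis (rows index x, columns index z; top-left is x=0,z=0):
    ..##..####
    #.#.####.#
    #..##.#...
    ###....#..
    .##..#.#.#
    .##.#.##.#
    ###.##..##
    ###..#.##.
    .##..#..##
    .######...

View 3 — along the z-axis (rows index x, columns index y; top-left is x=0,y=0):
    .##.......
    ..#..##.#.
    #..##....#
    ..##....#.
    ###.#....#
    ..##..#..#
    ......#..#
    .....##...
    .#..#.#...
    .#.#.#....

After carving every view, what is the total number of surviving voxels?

|visual hull| = 68

full grid |V| = 1000
step 1: project along x, AND mask (39/100) → |grid| = 390
step 2: project along y, AND mask (56/100) → |grid| = 219
step 3: project along z, AND mask (32/100) → |grid| = 68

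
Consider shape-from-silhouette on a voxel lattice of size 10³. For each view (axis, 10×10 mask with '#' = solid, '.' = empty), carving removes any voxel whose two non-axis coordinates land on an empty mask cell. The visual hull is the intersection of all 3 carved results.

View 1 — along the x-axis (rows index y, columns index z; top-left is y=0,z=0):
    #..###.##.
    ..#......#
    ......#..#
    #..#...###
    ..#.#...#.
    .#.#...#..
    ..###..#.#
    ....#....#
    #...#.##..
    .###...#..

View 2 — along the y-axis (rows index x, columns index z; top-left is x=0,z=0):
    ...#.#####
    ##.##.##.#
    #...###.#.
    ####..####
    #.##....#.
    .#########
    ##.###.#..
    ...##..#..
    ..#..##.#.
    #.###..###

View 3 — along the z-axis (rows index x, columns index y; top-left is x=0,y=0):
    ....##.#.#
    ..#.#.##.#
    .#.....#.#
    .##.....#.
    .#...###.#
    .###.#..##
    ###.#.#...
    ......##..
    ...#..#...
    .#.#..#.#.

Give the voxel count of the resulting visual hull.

full grid |V| = 1000
[1] x-view keeps 36 columns → grid now 360
[2] y-view keeps 59 columns → grid now 221
[3] z-view keeps 39 columns → grid now 80

|visual hull| = 80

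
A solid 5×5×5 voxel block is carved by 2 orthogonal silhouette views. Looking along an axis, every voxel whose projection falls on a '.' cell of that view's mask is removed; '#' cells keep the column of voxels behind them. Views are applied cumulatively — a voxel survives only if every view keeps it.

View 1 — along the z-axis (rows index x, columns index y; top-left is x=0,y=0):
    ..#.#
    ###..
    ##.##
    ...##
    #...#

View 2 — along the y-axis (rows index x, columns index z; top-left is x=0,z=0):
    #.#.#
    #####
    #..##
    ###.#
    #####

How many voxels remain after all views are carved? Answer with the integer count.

full grid |V| = 125
V1 z: intersect with XY mask (13 set) -- 65 left
V2 y: intersect with XZ mask (20 set) -- 51 left

|visual hull| = 51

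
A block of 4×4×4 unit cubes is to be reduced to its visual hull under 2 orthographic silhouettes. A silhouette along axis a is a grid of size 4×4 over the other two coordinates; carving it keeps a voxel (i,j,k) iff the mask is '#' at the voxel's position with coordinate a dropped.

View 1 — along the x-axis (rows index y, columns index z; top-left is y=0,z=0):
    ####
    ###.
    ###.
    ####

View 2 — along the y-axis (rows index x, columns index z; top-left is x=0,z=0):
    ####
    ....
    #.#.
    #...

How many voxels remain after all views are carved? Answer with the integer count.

remaining voxels: 26

before carving: 64 voxels (4×4×4)
step 1: project along x, AND mask (14/16) → |grid| = 56
step 2: project along y, AND mask (7/16) → |grid| = 26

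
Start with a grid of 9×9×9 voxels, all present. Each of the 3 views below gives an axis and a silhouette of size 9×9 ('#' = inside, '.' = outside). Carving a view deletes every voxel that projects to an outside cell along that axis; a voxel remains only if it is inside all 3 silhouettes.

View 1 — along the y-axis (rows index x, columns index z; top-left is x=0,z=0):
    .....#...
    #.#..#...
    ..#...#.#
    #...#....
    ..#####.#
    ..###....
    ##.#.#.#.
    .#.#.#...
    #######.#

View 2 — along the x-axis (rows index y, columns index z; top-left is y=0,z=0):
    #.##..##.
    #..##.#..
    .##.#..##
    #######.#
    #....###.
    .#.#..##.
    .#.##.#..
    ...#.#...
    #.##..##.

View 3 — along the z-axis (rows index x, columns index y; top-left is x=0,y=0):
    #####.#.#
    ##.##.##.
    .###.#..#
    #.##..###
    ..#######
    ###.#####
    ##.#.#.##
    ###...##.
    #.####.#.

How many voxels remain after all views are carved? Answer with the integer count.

full grid |V| = 729
V1 y: intersect with XZ mask (34 set) -- 306 left
V2 x: intersect with YZ mask (41 set) -- 153 left
V3 z: intersect with XY mask (56 set) -- 107 left

107 voxels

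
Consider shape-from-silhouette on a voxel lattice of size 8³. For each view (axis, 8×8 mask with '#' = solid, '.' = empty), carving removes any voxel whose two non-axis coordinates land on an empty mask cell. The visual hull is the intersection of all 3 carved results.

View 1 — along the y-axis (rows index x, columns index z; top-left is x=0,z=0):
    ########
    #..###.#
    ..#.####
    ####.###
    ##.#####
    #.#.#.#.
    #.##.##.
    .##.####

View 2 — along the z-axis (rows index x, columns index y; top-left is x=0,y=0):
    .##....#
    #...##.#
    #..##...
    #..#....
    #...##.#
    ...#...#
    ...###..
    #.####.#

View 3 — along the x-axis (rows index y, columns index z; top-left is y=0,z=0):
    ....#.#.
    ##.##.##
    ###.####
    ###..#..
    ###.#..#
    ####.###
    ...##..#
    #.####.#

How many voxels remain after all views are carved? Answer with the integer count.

before carving: 512 voxels (8×8×8)
step 1: project along y, AND mask (47/64) → |grid| = 376
step 2: project along z, AND mask (27/64) → |grid| = 160
step 3: project along x, AND mask (40/64) → |grid| = 100

100 voxels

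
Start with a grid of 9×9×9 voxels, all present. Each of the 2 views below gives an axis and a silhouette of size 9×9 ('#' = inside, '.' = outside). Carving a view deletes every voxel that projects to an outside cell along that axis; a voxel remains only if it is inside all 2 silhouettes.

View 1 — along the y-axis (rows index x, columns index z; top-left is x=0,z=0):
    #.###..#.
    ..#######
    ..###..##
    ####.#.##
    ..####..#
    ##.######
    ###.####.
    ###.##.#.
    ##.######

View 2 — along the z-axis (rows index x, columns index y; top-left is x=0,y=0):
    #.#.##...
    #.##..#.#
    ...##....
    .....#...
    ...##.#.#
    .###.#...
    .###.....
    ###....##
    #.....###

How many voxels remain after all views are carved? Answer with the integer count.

voxel count = 207

full grid |V| = 729
  1. axis=1 (XZ plane), |mask|=58  ⇒  voxels=522
  2. axis=2 (XY plane), |mask|=32  ⇒  voxels=207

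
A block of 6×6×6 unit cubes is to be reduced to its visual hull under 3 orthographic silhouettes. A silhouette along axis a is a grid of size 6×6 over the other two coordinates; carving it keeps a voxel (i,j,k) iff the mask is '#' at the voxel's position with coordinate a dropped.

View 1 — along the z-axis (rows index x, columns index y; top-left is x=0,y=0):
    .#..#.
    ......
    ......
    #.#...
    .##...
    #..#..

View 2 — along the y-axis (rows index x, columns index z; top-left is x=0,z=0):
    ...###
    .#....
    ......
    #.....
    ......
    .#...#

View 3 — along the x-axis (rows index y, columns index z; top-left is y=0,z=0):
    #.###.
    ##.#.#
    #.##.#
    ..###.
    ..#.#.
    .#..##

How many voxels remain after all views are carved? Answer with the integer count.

voxel count = 5

before carving: 216 voxels (6×6×6)
step 1: project along z, AND mask (8/36) → |grid| = 48
step 2: project along y, AND mask (7/36) → |grid| = 12
step 3: project along x, AND mask (20/36) → |grid| = 5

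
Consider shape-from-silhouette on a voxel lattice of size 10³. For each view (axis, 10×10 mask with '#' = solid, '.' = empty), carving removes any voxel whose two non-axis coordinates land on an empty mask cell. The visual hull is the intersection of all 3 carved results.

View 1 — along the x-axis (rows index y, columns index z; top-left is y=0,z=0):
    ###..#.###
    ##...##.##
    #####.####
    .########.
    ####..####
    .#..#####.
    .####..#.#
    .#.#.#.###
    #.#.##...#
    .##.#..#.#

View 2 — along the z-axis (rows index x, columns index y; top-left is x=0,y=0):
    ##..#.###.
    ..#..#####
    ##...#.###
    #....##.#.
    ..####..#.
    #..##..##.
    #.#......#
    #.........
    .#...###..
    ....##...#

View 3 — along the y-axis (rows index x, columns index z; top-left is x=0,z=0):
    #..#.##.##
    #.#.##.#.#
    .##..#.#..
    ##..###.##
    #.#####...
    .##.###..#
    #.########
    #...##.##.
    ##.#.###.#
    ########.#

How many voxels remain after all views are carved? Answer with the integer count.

before carving: 1000 voxels (10×10×10)
after view 1 [x-axis, 66 of 100 cells solid] → remaining = 660
after view 2 [z-axis, 43 of 100 cells solid] → remaining = 275
after view 3 [y-axis, 65 of 100 cells solid] → remaining = 179

remaining voxels: 179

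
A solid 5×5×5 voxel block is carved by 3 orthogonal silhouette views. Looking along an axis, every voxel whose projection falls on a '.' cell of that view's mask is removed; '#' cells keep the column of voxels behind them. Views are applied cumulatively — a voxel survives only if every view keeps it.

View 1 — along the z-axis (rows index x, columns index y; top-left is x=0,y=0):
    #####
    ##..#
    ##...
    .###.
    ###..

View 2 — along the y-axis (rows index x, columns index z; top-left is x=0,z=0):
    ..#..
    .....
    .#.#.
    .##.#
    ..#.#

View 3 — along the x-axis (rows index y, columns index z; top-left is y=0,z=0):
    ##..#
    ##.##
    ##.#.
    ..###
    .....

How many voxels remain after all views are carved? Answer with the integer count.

start: 5×5×5 = 125 voxels
[1] z-view keeps 16 columns → grid now 80
[2] y-view keeps 8 columns → grid now 24
[3] x-view keeps 13 columns → grid now 11

|visual hull| = 11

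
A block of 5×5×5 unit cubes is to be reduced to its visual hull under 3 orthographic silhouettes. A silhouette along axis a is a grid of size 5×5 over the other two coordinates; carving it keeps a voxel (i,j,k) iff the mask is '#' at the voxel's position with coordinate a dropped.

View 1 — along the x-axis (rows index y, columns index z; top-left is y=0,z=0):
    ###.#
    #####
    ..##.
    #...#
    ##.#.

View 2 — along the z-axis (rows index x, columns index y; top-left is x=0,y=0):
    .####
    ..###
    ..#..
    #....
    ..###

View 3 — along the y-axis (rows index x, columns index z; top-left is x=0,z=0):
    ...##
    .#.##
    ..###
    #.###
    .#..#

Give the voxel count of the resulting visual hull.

|visual hull| = 16

initial block: 5^3 = 125
[1] x-view keeps 16 columns → grid now 80
[2] z-view keeps 12 columns → grid now 32
[3] y-view keeps 14 columns → grid now 16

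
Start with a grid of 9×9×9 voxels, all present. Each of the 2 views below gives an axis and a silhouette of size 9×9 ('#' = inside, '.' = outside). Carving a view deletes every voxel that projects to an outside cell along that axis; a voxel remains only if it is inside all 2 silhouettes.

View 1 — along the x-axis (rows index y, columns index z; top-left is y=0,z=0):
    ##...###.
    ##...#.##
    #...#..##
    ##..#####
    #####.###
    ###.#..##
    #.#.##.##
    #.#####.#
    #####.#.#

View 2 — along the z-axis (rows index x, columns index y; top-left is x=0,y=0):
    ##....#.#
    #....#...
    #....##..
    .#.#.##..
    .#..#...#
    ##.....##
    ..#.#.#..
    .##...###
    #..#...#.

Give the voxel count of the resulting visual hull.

initial block: 9^3 = 729
after view 1 [x-axis, 55 of 81 cells solid] → remaining = 495
after view 2 [z-axis, 31 of 81 cells solid] → remaining = 185

voxel count = 185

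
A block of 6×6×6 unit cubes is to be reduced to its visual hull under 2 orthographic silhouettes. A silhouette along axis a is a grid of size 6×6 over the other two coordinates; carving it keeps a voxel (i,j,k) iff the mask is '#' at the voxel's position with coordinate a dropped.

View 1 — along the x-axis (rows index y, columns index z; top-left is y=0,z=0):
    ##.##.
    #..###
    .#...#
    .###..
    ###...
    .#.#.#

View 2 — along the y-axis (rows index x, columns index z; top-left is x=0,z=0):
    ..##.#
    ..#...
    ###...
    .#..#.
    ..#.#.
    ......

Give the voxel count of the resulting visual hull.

before carving: 216 voxels (6×6×6)
after view 1 [x-axis, 19 of 36 cells solid] → remaining = 114
after view 2 [y-axis, 11 of 36 cells solid] → remaining = 32

remaining voxels: 32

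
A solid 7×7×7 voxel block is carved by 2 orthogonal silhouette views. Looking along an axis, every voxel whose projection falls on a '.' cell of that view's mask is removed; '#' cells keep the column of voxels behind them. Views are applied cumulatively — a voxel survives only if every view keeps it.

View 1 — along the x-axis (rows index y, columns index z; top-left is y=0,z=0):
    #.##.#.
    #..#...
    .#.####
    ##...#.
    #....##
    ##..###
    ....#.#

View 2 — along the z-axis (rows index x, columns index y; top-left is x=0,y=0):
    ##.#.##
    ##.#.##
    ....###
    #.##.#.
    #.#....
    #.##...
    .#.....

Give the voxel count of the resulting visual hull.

before carving: 343 voxels (7×7×7)
after view 1 [x-axis, 24 of 49 cells solid] → remaining = 168
after view 2 [z-axis, 23 of 49 cells solid] → remaining = 82

remaining voxels: 82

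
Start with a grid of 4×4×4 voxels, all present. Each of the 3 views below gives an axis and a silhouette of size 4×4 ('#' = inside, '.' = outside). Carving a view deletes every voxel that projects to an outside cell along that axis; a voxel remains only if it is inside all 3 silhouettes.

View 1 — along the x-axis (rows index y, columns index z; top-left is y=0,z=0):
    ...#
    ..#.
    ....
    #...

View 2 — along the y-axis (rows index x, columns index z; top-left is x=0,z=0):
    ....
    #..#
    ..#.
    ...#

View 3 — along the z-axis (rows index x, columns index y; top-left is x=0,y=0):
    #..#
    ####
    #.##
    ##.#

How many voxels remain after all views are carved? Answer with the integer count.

before carving: 64 voxels (4×4×4)
[1] x-view keeps 3 columns → grid now 12
[2] y-view keeps 4 columns → grid now 4
[3] z-view keeps 12 columns → grid now 3

|visual hull| = 3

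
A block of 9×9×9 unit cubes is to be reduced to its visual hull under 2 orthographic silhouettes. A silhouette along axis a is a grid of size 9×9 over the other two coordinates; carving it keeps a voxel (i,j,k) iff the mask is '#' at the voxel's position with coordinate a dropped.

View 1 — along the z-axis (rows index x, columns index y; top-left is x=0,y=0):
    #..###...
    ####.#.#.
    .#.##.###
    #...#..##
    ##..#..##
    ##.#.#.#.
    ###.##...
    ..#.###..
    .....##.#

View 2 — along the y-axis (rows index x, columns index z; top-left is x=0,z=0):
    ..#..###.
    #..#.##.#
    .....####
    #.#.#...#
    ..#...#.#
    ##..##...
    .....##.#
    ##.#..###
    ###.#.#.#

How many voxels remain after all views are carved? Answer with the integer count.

voxel count = 178

full grid |V| = 729
after view 1 [z-axis, 42 of 81 cells solid] → remaining = 378
after view 2 [y-axis, 39 of 81 cells solid] → remaining = 178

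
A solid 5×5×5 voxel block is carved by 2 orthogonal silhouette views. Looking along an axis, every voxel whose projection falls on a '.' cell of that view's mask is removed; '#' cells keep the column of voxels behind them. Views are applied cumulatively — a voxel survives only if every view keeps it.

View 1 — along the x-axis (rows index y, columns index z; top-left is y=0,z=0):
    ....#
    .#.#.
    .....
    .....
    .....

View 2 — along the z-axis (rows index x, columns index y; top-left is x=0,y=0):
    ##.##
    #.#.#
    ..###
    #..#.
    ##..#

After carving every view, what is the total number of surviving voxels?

start: 5×5×5 = 125 voxels
step 1: project along x, AND mask (3/25) → |grid| = 15
step 2: project along z, AND mask (15/25) → |grid| = 8

|visual hull| = 8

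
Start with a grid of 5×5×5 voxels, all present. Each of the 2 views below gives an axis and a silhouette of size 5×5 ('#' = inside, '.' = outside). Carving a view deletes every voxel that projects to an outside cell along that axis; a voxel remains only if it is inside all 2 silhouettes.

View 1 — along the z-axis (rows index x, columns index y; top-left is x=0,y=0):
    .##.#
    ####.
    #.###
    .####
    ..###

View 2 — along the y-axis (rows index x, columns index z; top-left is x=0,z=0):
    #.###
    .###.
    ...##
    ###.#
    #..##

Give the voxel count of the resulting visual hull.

start: 5×5×5 = 125 voxels
carve view 1 (along z, XY-mask fill 18/25): 90 voxels remain
carve view 2 (along y, XZ-mask fill 16/25): 57 voxels remain

voxel count = 57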